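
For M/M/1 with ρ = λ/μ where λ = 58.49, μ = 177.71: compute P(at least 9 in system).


ρ = 58.49/177.71 = 0.3291
P(N ≥ n) = ρ^n = 0.3291^9 = 0.00004532

Final: 0.00004532


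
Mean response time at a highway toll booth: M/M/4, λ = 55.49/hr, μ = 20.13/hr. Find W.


a = 2.7566; ρ = 0.6891; P₀ = 0.053229
Lq = P₀·a^c·ρ/(c!(1−ρ)²) = 0.91332
Wq = Lq/λ = 0.91332/55.49 = 0.01646 hr
W = Wq + 1/μ = 0.01646 + 0.04968 = 0.06614 hr

Final: 0.06614 hr


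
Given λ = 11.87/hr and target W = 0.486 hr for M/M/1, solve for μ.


W = 1/(μ−λ) ⇒ μ − λ = 1/W = 1/0.486 = 2.0576
μ = λ + 1/W = 11.87 + 2.0576 = 13.9276 per hr

Final: 13.9276 /hr


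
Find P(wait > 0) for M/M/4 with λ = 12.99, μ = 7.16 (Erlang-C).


a = λ/μ = 1.8142; ρ = a/4 = 0.4536
P₀ = 0.159201 (from M/M/c formula)
C(c,a) = [a^c/(c!(1−ρ))]·P₀ = [10.83389/(24·0.5464)]·0.159201
= 0.82610·0.159201 = 0.131516

Final: 0.131516


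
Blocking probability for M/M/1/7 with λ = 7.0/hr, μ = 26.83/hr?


ρ = λ/μ = 7.0/26.83 = 0.2609
P_K = (1−ρ)ρ^K/(1−ρ^(K+1)) = (0.7391·0.00008229)/(1 − 0.00002147)
= 0.00006082/0.999979 = 0.00006082

Final: 0.00006082


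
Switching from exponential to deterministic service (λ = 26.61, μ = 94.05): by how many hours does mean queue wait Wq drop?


ρ = 26.61/94.05 = 0.2829
Wq(M/M/1) = ρ/(μ−λ) = 0.2829/67.44 = 0.004195 hr
Wq(M/D/1) = ρ/(2(μ−λ)) = 0.002098 hr
Savings = 0.004195 − 0.002098 = 0.002098 hr

Final: 0.002098 hr


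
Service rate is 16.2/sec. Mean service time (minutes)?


Mean service time = 1/μ = 1/16.2 second = 0.06173 second
In minutes: 0.06173 × 0.0166667 = 0.001029 min

Final: 0.001029 min


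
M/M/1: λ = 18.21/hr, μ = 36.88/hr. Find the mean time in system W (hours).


W = 1/(μ−λ) = 1/(36.88 − 18.21) = 1/18.67 = 0.05356 hr

Final: 0.05356 hr


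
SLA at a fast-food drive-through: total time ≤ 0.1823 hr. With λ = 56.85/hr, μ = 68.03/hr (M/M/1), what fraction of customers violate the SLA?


W ~ Exponential(μ−λ) for M/M/1.
μ − λ = 68.03 − 56.85 = 11.1800
P(W > t) = e^{−(μ−λ)t} = e^{−2.0381} = 0.130274

Final: 0.130274


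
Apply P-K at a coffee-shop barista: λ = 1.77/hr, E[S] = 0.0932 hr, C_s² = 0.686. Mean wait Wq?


ρ = λ·E[S] = 1.77·0.0932 = 0.1650
E[S²] = E[S]²(1+C_s²) = 0.0932²·(1+0.686) = 0.014645
Wq = λ·E[S²]/(2(1−ρ)) = 1.77·0.014645/(2·0.8350) = 0.01552 hr

Final: 0.01552 hr


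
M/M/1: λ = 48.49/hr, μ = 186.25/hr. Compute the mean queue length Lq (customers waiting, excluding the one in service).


ρ = 48.49/186.25 = 0.2603
Lq = ρ²/(1−ρ) = 0.06778/0.7397 = 0.09164

Final: 0.09164


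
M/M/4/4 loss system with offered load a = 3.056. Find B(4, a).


B(c,a) = (a^c/c!) / Σ_{k=0}^{c} a^k/k!
a^4/4! = 3.634144
Σ terms (k=0..4): 1.00000 + 3.05600 + 4.66957 + 4.75673 + 3.63414 = 17.116445
B = 3.634144/17.116445 = 0.212319

Final: 0.212319


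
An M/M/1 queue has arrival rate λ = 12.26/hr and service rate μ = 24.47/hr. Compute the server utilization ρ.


ρ = λ/μ = 12.26/24.47 = 0.5010

Final: 0.5010


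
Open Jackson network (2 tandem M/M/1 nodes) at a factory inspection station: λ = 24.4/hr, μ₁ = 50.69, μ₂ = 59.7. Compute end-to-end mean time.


Each node sees arrival rate λ = 24.4/hr (tandem ⇒ throughput preserved).
W₁ = 1/(μ₁−λ) = 1/(50.69−24.4) = 0.03804 hr
W₂ = 1/(μ₂−λ) = 1/(59.7−24.4) = 0.02833 hr
W_total = W₁ + W₂ = 0.03804 + 0.02833 = 0.06637 hr

Final: 0.06637 hr


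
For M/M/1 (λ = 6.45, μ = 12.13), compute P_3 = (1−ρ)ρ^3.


ρ = 6.45/12.13 = 0.5317
P_n = (1−ρ)·ρ^n = (1 − 0.5317)·0.5317^3 = 0.4683·0.150348 = 0.070402

Final: 0.070402


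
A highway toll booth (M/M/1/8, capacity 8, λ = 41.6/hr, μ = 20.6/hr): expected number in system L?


ρ = 41.6/20.6 = 2.0194
L = ρ[1 − (K+1)ρ^K + Kρ^(K+1)] / [(1−ρ)(1−ρ^(K+1))]
Numerator: 2.0194·(1 − 9·276.572428 + 8·558.515194) = 3998.385418
Denominator: (-1.0194)·(-557.515194) = 568.340732
L = 3998.385418/568.340732 = 7.0352

Final: 7.0352


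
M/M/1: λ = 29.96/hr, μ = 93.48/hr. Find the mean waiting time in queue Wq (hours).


ρ = 29.96/93.48 = 0.3205
Wq = ρ/(μ−λ) = 0.3205/(93.48 − 29.96) = 0.3205/63.52 = 0.005046 hr

Final: 0.005046 hr


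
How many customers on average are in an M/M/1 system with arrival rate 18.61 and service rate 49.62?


ρ = λ/μ = 18.61/49.62 = 0.3751
L = ρ/(1−ρ) = 0.3751/(1 − 0.3751) = 0.3751/0.6249 = 0.6001

Final: 0.6001


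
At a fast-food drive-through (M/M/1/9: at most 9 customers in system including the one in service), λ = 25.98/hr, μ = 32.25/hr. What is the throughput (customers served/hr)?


ρ = 0.8056; P_K = (1−ρ)ρ^9/(1−ρ^10) = 0.031393
λ_eff = λ(1 − P_K) = 25.98·(1 − 0.031393) = 25.98·0.968607 = 25.1644 /hr

Final: 25.1644 /hr


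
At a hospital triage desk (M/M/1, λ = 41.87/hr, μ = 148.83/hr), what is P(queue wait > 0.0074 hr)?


ρ = 41.87/148.83 = 0.2813
P(Wq > t) = ρ·e^{−(μ−λ)t} = 0.2813·e^{−0.7915}
= 0.2813·0.453163 = 0.127487

Final: 0.127487


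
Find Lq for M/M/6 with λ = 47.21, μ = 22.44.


a = λ/μ = 2.1038; ρ = a/6 = 0.3506
P₀ = 0.121743
Lq = P₀·a^c·ρ / (c!·(1−ρ)²) = 0.121743·86.70954·0.3506/(720·0.42167)
= 0.01219

Final: 0.01219


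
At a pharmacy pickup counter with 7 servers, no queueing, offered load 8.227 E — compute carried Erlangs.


B(7,8.227) = 0.320823 (Erlang-B)
Carried load = a(1 − B) = 8.227·(1 − 0.320823) = 8.227·0.679177 = 5.5876 E

Final: 5.5876 Erlangs


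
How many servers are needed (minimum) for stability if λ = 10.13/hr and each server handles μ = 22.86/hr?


Stability requires cμ > λ ⇔ c > λ/μ.
λ/μ = 10.13/22.86 = 0.4431
Minimum integer c = ⌊0.4431⌋ + 1 = 1
Check: 1·22.86 = 22.86 > 10.13, while 0·22.86 = 0.00 ≤ 10.13

Final: 1 servers


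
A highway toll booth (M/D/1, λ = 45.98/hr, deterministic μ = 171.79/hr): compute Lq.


ρ = 45.98/171.79 = 0.2677
M/D/1: Lq = ρ²/(2(1−ρ)) = 0.07164/(2·0.7323) = 0.04891

Final: 0.04891


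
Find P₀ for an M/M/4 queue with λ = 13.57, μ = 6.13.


a = λ/μ = 13.57/6.13 = 2.2137; ρ = a/c = 0.5534
Σ_{k=0}^{3} a^k/k! (terms k=0..3) = 1.00000 + 2.21370 + 2.45024 + 1.80804 = 7.47198
Tail: a^4/(4!(1−ρ)) = 24.01472/(24·0.4466) = 2.24064
P₀ = 1/(7.47198 + 2.24064) = 1/9.71262 = 0.102959

Final: 0.102959


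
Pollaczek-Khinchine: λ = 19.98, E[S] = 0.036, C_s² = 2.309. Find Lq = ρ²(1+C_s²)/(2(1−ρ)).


ρ = λ·E[S] = 19.98·0.036 = 0.7193
Lq = ρ²(1+C_s²)/(2(1−ρ)) = 0.5174·(1+2.309)/(2·0.2807)
= 0.5174·3.3090/0.5614 = 3.04922

Final: 3.04922


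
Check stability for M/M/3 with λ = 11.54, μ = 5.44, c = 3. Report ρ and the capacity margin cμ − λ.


Total capacity cμ = 3·5.44 = 16.32/hr
ρ = λ/(cμ) = 11.54/16.32 = 0.7071
Stable ⇔ ρ < 1: YES
Spare capacity = cμ − λ = 16.32 − 11.54 = 4.78/hr

Final: ρ = 0.7071; stable; margin = 4.78/hr


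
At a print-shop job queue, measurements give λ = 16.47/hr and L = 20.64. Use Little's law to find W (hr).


W = L/λ = 20.64/16.47 = 1.2532 hr

Final: 1.2532 hr


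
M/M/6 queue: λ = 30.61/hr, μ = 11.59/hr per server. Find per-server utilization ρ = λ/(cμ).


ρ = λ/(cμ) = 30.61/(6·11.59) = 30.61/69.54 = 0.4402

Final: 0.4402


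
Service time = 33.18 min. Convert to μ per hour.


μ = 1/(service time) in consistent units.
1 hour = 60 min, so μ = 60/33.18 = 1.8083 per hour

Final: 1.8083 /hr


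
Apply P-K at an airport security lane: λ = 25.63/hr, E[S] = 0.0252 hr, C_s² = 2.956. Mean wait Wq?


ρ = λ·E[S] = 25.63·0.0252 = 0.6459
E[S²] = E[S]²(1+C_s²) = 0.0252²·(1+2.956) = 0.002512
Wq = λ·E[S²]/(2(1−ρ)) = 25.63·0.002512/(2·0.3541) = 0.09091 hr

Final: 0.09091 hr


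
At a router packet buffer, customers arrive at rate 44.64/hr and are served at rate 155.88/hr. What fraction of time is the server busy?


ρ = λ/μ = 44.64/155.88 = 0.2864

Final: 0.2864


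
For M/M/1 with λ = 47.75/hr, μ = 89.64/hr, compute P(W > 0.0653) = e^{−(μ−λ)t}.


W ~ Exponential(μ−λ) for M/M/1.
μ − λ = 89.64 − 47.75 = 41.8900
P(W > t) = e^{−(μ−λ)t} = e^{−2.7354} = 0.064867

Final: 0.064867


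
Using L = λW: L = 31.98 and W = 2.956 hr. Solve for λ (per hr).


λ = L/W = 31.98/2.956 = 10.8187 /hr

Final: 10.8187 /hr


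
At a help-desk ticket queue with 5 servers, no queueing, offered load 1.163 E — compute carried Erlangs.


B(5,1.163) = 0.005549 (Erlang-B)
Carried load = a(1 − B) = 1.163·(1 − 0.005549) = 1.163·0.994451 = 1.1565 E

Final: 1.1565 Erlangs


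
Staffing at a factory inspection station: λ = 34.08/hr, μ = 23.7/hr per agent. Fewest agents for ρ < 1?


Stability requires cμ > λ ⇔ c > λ/μ.
λ/μ = 34.08/23.7 = 1.4380
Minimum integer c = ⌊1.4380⌋ + 1 = 2
Check: 2·23.7 = 47.40 > 34.08, while 1·23.7 = 23.70 ≤ 34.08

Final: 2 servers


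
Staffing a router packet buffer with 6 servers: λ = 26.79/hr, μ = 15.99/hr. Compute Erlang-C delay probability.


a = λ/μ = 1.6754; ρ = a/6 = 0.2792
P₀ = 0.187136 (from M/M/c formula)
C(c,a) = [a^c/(c!(1−ρ))]·P₀ = [22.11798/(720·0.7208)]·0.187136
= 0.04262·0.187136 = 0.007976

Final: 0.007976


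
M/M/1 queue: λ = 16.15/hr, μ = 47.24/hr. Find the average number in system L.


ρ = λ/μ = 16.15/47.24 = 0.3419
L = ρ/(1−ρ) = 0.3419/(1 − 0.3419) = 0.3419/0.6581 = 0.5195

Final: 0.5195


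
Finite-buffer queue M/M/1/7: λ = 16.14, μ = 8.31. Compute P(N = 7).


ρ = λ/μ = 16.14/8.31 = 1.9422
P_K = (1−ρ)ρ^K/(1−ρ^(K+1)) = (-0.9422·104.259958)/(1 − 202.497680)
= -98.237722/-201.497680 = 0.487538

Final: 0.487538


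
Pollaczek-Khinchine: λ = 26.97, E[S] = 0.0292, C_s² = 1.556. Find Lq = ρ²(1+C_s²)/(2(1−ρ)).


ρ = λ·E[S] = 26.97·0.0292 = 0.7875
Lq = ρ²(1+C_s²)/(2(1−ρ)) = 0.6202·(1+1.556)/(2·0.2125)
= 0.6202·2.5560/0.4250 = 3.73034

Final: 3.73034


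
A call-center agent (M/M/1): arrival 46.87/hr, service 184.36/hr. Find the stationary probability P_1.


ρ = 46.87/184.36 = 0.2542
P_n = (1−ρ)·ρ^n = (1 − 0.2542)·0.2542^1 = 0.7458·0.254231 = 0.189598

Final: 0.189598


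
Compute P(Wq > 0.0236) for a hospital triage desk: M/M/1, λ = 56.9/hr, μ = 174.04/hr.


ρ = 56.9/174.04 = 0.3269
P(Wq > t) = ρ·e^{−(μ−λ)t} = 0.3269·e^{−2.7645}
= 0.3269·0.063007 = 0.020599

Final: 0.020599


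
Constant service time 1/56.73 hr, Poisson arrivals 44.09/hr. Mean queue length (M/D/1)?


ρ = 44.09/56.73 = 0.7772
M/D/1: Lq = ρ²/(2(1−ρ)) = 0.6040/(2·0.2228) = 1.35547

Final: 1.35547


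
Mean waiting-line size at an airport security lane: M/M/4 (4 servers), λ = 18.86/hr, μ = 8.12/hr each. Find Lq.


a = λ/μ = 2.3227; ρ = a/4 = 0.5807
P₀ = 0.090907
Lq = P₀·a^c·ρ / (c!·(1−ρ)²) = 0.090907·29.10333·0.5807/(24·0.17584)
= 0.36403

Final: 0.36403


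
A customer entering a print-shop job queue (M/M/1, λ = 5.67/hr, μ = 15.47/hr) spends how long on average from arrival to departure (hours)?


W = 1/(μ−λ) = 1/(15.47 − 5.67) = 1/9.80 = 0.1020 hr

Final: 0.1020 hr


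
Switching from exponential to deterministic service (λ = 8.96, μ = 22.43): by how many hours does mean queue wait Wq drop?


ρ = 8.96/22.43 = 0.3995
Wq(M/M/1) = ρ/(μ−λ) = 0.3995/13.47 = 0.02966 hr
Wq(M/D/1) = ρ/(2(μ−λ)) = 0.01483 hr
Savings = 0.02966 − 0.01483 = 0.01483 hr

Final: 0.01483 hr


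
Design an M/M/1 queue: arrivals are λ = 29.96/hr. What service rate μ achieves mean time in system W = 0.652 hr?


W = 1/(μ−λ) ⇒ μ − λ = 1/W = 1/0.652 = 1.5337
μ = λ + 1/W = 29.96 + 1.5337 = 31.4937 per hr

Final: 31.4937 /hr


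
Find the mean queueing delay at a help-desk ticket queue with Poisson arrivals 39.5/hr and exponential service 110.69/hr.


ρ = 39.5/110.69 = 0.3569
Wq = ρ/(μ−λ) = 0.3569/(110.69 − 39.5) = 0.3569/71.19 = 0.005013 hr

Final: 0.005013 hr


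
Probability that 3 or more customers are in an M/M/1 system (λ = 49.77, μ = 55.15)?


ρ = 49.77/55.15 = 0.9024
P(N ≥ n) = ρ^n = 0.9024^3 = 0.734965

Final: 0.734965


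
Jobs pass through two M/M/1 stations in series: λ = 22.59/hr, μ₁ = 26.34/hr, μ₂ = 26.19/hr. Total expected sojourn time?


Each node sees arrival rate λ = 22.59/hr (tandem ⇒ throughput preserved).
W₁ = 1/(μ₁−λ) = 1/(26.34−22.59) = 0.26667 hr
W₂ = 1/(μ₂−λ) = 1/(26.19−22.59) = 0.27778 hr
W_total = W₁ + W₂ = 0.26667 + 0.27778 = 0.54444 hr

Final: 0.54444 hr


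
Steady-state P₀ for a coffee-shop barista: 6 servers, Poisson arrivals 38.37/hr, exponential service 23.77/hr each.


a = λ/μ = 38.37/23.77 = 1.6142; ρ = a/c = 0.2690
Σ_{k=0}^{5} a^k/k! (terms k=0..5) = 1.00000 + 1.61422 + 1.30285 + 0.70103 + 0.28290 + 0.09133 = 4.99234
Tail: a^6/(6!(1−ρ)) = 17.69195/(720·0.7310) = 0.03362
P₀ = 1/(4.99234 + 0.03362) = 1/5.02596 = 0.198967

Final: 0.198967


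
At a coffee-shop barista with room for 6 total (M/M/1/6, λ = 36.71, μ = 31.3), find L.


ρ = 36.71/31.3 = 1.1728
L = ρ[1 − (K+1)ρ^K + Kρ^(K+1)] / [(1−ρ)(1−ρ^(K+1))]
Numerator: 1.1728·(1 − 7·2.602797 + 6·3.052673) = 1.285978
Denominator: (-0.1728)·(-2.052673) = 0.354791
L = 1.285978/0.354791 = 3.6246

Final: 3.6246


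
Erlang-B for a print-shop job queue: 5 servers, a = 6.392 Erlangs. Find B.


B(c,a) = (a^c/c!) / Σ_{k=0}^{c} a^k/k!
a^5/5! = 88.920641
Σ terms (k=0..5): 1.00000 + 6.39200 + 20.42883 + 43.52703 + 69.55620 + 88.92064 = 229.824701
B = 88.920641/229.824701 = 0.386906

Final: 0.386906


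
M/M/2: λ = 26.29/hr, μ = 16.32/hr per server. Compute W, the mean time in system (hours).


a = 1.6109; ρ = 0.8055; P₀ = 0.107755
Lq = P₀·a^c·ρ/(c!(1−ρ)²) = 2.97537
Wq = Lq/λ = 2.97537/26.29 = 0.11318 hr
W = Wq + 1/μ = 0.11318 + 0.06127 = 0.17445 hr

Final: 0.17445 hr


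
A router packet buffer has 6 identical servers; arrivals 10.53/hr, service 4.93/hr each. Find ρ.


ρ = λ/(cμ) = 10.53/(6·4.93) = 10.53/29.58 = 0.3560

Final: 0.3560


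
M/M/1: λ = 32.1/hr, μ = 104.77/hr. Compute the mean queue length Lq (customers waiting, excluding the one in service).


ρ = 32.1/104.77 = 0.3064
Lq = ρ²/(1−ρ) = 0.09387/0.6936 = 0.1353

Final: 0.1353


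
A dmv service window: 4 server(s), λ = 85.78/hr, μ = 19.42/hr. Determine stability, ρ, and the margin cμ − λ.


Total capacity cμ = 4·19.42 = 77.68/hr
ρ = λ/(cμ) = 85.78/77.68 = 1.1043
Stable ⇔ ρ < 1: NO
Spare capacity = cμ − λ = 77.68 − 85.78 = -8.10/hr

Final: ρ = 1.1043; unstable; margin = -8.10/hr


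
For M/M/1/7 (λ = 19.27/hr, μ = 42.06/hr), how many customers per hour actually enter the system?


ρ = 0.4582; P_K = (1−ρ)ρ^7/(1−ρ^8) = 0.002300
λ_eff = λ(1 − P_K) = 19.27·(1 − 0.002300) = 19.27·0.997700 = 19.2257 /hr

Final: 19.2257 /hr


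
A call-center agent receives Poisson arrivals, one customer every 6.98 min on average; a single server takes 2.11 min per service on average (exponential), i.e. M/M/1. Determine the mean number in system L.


λ = 60/6.98 = 8.5960 /hr
μ = 60/2.11 = 28.4360 /hr
ρ = λ/μ = 8.5960/28.4360 = 0.3023
L = ρ/(1−ρ) = 0.3023/0.6977 = 0.4333

Final: 0.4333


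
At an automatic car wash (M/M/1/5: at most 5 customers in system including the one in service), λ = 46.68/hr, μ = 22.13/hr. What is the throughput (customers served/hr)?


ρ = 2.1094; P_K = (1−ρ)ρ^5/(1−ρ^6) = 0.531960
λ_eff = λ(1 − P_K) = 46.68·(1 − 0.531960) = 46.68·0.468040 = 21.8481 /hr

Final: 21.8481 /hr


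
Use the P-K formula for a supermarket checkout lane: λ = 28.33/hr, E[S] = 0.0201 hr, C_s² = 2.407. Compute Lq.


ρ = λ·E[S] = 28.33·0.0201 = 0.5694
Lq = ρ²(1+C_s²)/(2(1−ρ)) = 0.3243·(1+2.407)/(2·0.4306)
= 0.3243·3.4070/0.8611 = 1.28288

Final: 1.28288


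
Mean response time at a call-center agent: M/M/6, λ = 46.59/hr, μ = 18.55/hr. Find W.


a = 2.5116; ρ = 0.4186; P₀ = 0.080667
Lq = P₀·a^c·ρ/(c!(1−ρ)²) = 0.03483
Wq = Lq/λ = 0.03483/46.59 = 0.0007475 hr
W = Wq + 1/μ = 0.0007475 + 0.05391 = 0.05466 hr

Final: 0.05466 hr


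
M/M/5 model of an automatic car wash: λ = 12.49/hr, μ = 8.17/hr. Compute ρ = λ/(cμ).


ρ = λ/(cμ) = 12.49/(5·8.17) = 12.49/40.85 = 0.3058

Final: 0.3058


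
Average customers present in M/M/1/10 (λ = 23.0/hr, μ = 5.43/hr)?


ρ = 23.0/5.43 = 4.2357
L = ρ[1 − (K+1)ρ^K + Kρ^(K+1)] / [(1−ρ)(1−ρ^(K+1))]
Numerator: 4.2357·(1 − 11·1859002.887270 + 10·7874229.540922) = 246914380.650618
Denominator: (-3.2357)·(-7874228.540922) = 25478857.359854
L = 246914380.650618/25478857.359854 = 9.6910

Final: 9.6910


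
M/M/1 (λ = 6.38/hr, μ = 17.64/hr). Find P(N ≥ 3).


ρ = 6.38/17.64 = 0.3617
P(N ≥ n) = ρ^n = 0.3617^3 = 0.047311

Final: 0.047311


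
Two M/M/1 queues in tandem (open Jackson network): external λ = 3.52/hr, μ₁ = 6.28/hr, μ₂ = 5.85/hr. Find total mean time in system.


Each node sees arrival rate λ = 3.52/hr (tandem ⇒ throughput preserved).
W₁ = 1/(μ₁−λ) = 1/(6.28−3.52) = 0.36232 hr
W₂ = 1/(μ₂−λ) = 1/(5.85−3.52) = 0.42918 hr
W_total = W₁ + W₂ = 0.36232 + 0.42918 = 0.79150 hr

Final: 0.79150 hr


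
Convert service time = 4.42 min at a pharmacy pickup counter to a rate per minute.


μ = 1/(service time) in consistent units.
1 minute = 1 min, so μ = 1/4.42 = 0.2262 per minute

Final: 0.2262 /min


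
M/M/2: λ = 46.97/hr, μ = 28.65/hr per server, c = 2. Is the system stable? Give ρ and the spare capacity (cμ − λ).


Total capacity cμ = 2·28.65 = 57.30/hr
ρ = λ/(cμ) = 46.97/57.30 = 0.8197
Stable ⇔ ρ < 1: YES
Spare capacity = cμ − λ = 57.30 − 46.97 = 10.33/hr

Final: ρ = 0.8197; stable; margin = 10.33/hr


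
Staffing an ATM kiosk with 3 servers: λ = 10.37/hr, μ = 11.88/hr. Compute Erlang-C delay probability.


a = λ/μ = 0.8729; ρ = a/3 = 0.2910
P₀ = 0.414902 (from M/M/c formula)
C(c,a) = [a^c/(c!(1−ρ))]·P₀ = [0.66510/(6·0.7090)]·0.414902
= 0.15634·0.414902 = 0.064865

Final: 0.064865


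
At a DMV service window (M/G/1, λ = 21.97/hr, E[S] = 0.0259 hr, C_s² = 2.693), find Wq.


ρ = λ·E[S] = 21.97·0.0259 = 0.5690
E[S²] = E[S]²(1+C_s²) = 0.0259²·(1+2.693) = 0.002477
Wq = λ·E[S²]/(2(1−ρ)) = 21.97·0.002477/(2·0.4310) = 0.06314 hr

Final: 0.06314 hr


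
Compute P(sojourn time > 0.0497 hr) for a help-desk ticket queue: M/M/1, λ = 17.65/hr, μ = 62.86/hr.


W ~ Exponential(μ−λ) for M/M/1.
μ − λ = 62.86 − 17.65 = 45.2100
P(W > t) = e^{−(μ−λ)t} = e^{−2.2469} = 0.105723

Final: 0.105723


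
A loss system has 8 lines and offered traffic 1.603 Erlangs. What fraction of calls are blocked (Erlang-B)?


B(c,a) = (a^c/c!) / Σ_{k=0}^{c} a^k/k!
a^8/8! = 0.001081
Σ terms (k=0..8): 1.00000 + 1.60300 + 1.28480 + 0.68651 + 0.27512 + 0.08820 + 0.02357 + 0.005396 + 0.001081 = 4.967685
B = 0.001081/4.967685 = 0.0002177

Final: 0.0002177


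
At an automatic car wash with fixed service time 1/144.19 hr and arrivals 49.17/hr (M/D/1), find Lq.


ρ = 49.17/144.19 = 0.3410
M/D/1: Lq = ρ²/(2(1−ρ)) = 0.1163/(2·0.6590) = 0.08823

Final: 0.08823


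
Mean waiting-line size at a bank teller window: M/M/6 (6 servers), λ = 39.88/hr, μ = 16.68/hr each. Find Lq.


a = λ/μ = 2.3909; ρ = a/6 = 0.3985
P₀ = 0.091151
Lq = P₀·a^c·ρ / (c!·(1−ρ)²) = 0.091151·186.79043·0.3985/(720·0.36182)
= 0.02604

Final: 0.02604


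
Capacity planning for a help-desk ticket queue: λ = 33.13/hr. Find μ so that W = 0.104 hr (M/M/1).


W = 1/(μ−λ) ⇒ μ − λ = 1/W = 1/0.104 = 9.6154
μ = λ + 1/W = 33.13 + 9.6154 = 42.7454 per hr

Final: 42.7454 /hr


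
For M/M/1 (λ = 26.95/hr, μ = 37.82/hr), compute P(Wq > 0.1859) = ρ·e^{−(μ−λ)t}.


ρ = 26.95/37.82 = 0.7126
P(Wq > t) = ρ·e^{−(μ−λ)t} = 0.7126·e^{−2.0207}
= 0.7126·0.132558 = 0.094459

Final: 0.094459


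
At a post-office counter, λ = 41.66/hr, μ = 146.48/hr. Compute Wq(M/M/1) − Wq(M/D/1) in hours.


ρ = 41.66/146.48 = 0.2844
Wq(M/M/1) = ρ/(μ−λ) = 0.2844/104.82 = 0.002713 hr
Wq(M/D/1) = ρ/(2(μ−λ)) = 0.001357 hr
Savings = 0.002713 − 0.001357 = 0.001357 hr

Final: 0.001357 hr


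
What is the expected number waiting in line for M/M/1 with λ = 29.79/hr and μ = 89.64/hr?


ρ = 29.79/89.64 = 0.3323
Lq = ρ²/(1−ρ) = 0.1104/0.6677 = 0.1654

Final: 0.1654


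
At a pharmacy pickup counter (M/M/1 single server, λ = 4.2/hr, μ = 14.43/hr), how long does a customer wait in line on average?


ρ = 4.2/14.43 = 0.2911
Wq = ρ/(μ−λ) = 0.2911/(14.43 − 4.2) = 0.2911/10.23 = 0.02845 hr

Final: 0.02845 hr


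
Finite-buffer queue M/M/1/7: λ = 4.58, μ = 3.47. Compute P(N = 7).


ρ = λ/μ = 4.58/3.47 = 1.3199
P_K = (1−ρ)ρ^K/(1−ρ^(K+1)) = (-0.3199·6.978338)/(1 − 9.210602)
= -2.232264/-8.210602 = 0.271876

Final: 0.271876


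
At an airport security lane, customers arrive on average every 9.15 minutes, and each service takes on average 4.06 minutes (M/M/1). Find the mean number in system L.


λ = 60/9.15 = 6.5574 /hr
μ = 60/4.06 = 14.7783 /hr
ρ = λ/μ = 6.5574/14.7783 = 0.4437
L = ρ/(1−ρ) = 0.4437/0.5563 = 0.7976

Final: 0.7976


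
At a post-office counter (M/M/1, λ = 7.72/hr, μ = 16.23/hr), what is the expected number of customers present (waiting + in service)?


ρ = λ/μ = 7.72/16.23 = 0.4757
L = ρ/(1−ρ) = 0.4757/(1 − 0.4757) = 0.4757/0.5243 = 0.9072

Final: 0.9072


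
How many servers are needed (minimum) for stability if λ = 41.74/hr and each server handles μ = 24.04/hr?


Stability requires cμ > λ ⇔ c > λ/μ.
λ/μ = 41.74/24.04 = 1.7363
Minimum integer c = ⌊1.7363⌋ + 1 = 2
Check: 2·24.04 = 48.08 > 41.74, while 1·24.04 = 24.04 ≤ 41.74

Final: 2 servers


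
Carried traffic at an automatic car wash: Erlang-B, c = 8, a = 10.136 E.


B(8,10.136) = 0.344639 (Erlang-B)
Carried load = a(1 − B) = 10.136·(1 − 0.344639) = 10.136·0.655361 = 6.6427 E

Final: 6.6427 Erlangs


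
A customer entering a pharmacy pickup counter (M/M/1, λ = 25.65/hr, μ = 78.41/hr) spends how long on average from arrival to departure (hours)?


W = 1/(μ−λ) = 1/(78.41 − 25.65) = 1/52.76 = 0.01895 hr

Final: 0.01895 hr


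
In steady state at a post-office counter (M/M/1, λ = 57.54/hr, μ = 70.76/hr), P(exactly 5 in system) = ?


ρ = 57.54/70.76 = 0.8132
P_n = (1−ρ)·ρ^n = (1 − 0.8132)·0.8132^5 = 0.1868·0.355558 = 0.066428

Final: 0.066428


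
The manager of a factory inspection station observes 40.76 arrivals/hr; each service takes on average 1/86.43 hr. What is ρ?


ρ = λ/μ = 40.76/86.43 = 0.4716

Final: 0.4716


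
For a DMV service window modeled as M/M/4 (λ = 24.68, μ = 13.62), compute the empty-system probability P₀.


a = λ/μ = 24.68/13.62 = 1.8120; ρ = a/c = 0.4530
Σ_{k=0}^{3} a^k/k! (terms k=0..3) = 1.00000 + 1.81204 + 1.64175 + 0.99164 = 5.44543
Tail: a^4/(4!(1−ρ)) = 10.78133/(24·0.5470) = 0.82126
P₀ = 1/(5.44543 + 0.82126) = 1/6.26669 = 0.159574

Final: 0.159574


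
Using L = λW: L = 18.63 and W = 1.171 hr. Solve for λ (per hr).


λ = L/W = 18.63/1.171 = 15.9095 /hr

Final: 15.9095 /hr


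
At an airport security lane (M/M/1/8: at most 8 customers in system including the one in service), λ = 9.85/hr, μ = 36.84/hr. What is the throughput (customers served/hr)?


ρ = 0.2674; P_K = (1−ρ)ρ^8/(1−ρ^9) = 0.00001913
λ_eff = λ(1 − P_K) = 9.85·(1 − 0.00001913) = 9.85·0.999981 = 9.8498 /hr

Final: 9.8498 /hr


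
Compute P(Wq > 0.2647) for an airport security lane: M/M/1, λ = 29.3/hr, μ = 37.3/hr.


ρ = 29.3/37.3 = 0.7855
P(Wq > t) = ρ·e^{−(μ−λ)t} = 0.7855·e^{−2.1176}
= 0.7855·0.120320 = 0.094514

Final: 0.094514


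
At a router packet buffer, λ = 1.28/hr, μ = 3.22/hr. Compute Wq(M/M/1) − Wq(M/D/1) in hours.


ρ = 1.28/3.22 = 0.3975
Wq(M/M/1) = ρ/(μ−λ) = 0.3975/1.94 = 0.20490 hr
Wq(M/D/1) = ρ/(2(μ−λ)) = 0.10245 hr
Savings = 0.20490 − 0.10245 = 0.10245 hr

Final: 0.10245 hr


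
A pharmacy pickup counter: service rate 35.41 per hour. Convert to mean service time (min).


Mean service time = 1/μ = 1/35.41 hour = 0.02824 hour
In minutes: 0.02824 × 60 = 1.6944 min

Final: 1.6944 min


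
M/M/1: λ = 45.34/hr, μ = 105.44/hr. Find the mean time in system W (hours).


W = 1/(μ−λ) = 1/(105.44 − 45.34) = 1/60.10 = 0.01664 hr

Final: 0.01664 hr


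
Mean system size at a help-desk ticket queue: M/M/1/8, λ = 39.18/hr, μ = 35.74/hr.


ρ = 39.18/35.74 = 1.0963
L = ρ[1 − (K+1)ρ^K + Kρ^(K+1)] / [(1−ρ)(1−ρ^(K+1))]
Numerator: 1.0963·(1 − 9·2.085831 + 8·2.286593) = 0.570347
Denominator: (-0.09625)·(-1.286593) = 0.123836
L = 0.570347/0.123836 = 4.6057

Final: 4.6057


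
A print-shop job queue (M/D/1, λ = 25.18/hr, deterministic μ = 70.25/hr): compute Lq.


ρ = 25.18/70.25 = 0.3584
M/D/1: Lq = ρ²/(2(1−ρ)) = 0.1285/(2·0.6416) = 0.10013

Final: 0.10013


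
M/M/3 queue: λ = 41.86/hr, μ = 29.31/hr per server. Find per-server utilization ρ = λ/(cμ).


ρ = λ/(cμ) = 41.86/(3·29.31) = 41.86/87.93 = 0.4761

Final: 0.4761


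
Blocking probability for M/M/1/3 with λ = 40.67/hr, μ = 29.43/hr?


ρ = λ/μ = 40.67/29.43 = 1.3819
P_K = (1−ρ)ρ^K/(1−ρ^(K+1)) = (-0.3819·2.639075)/(1 − 3.646999)
= -1.007924/-2.646999 = 0.380780

Final: 0.380780


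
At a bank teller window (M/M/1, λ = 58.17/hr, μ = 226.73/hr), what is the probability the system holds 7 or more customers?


ρ = 58.17/226.73 = 0.2566
P(N ≥ n) = ρ^n = 0.2566^7 = 0.00007317

Final: 0.00007317


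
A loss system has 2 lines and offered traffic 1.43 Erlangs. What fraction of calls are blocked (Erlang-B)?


B(c,a) = (a^c/c!) / Σ_{k=0}^{c} a^k/k!
a^2/2! = 1.022450
Σ terms (k=0..2): 1.00000 + 1.43000 + 1.02245 = 3.452450
B = 1.022450/3.452450 = 0.296152

Final: 0.296152


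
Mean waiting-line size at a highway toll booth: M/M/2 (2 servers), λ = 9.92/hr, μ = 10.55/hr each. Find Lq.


a = λ/μ = 0.9403; ρ = a/2 = 0.4701
P₀ = 0.360413
Lq = P₀·a^c·ρ / (c!·(1−ρ)²) = 0.360413·0.88413·0.4701/(2·0.28075)
= 0.26681

Final: 0.26681


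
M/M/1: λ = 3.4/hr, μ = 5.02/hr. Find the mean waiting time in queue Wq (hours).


ρ = 3.4/5.02 = 0.6773
Wq = ρ/(μ−λ) = 0.6773/(5.02 − 3.4) = 0.6773/1.62 = 0.4181 hr

Final: 0.4181 hr


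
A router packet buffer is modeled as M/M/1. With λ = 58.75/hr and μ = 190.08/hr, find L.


ρ = λ/μ = 58.75/190.08 = 0.3091
L = ρ/(1−ρ) = 0.3091/(1 − 0.3091) = 0.3091/0.6909 = 0.4473

Final: 0.4473


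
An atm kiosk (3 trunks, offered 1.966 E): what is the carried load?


B(3,1.966) = 0.205429 (Erlang-B)
Carried load = a(1 − B) = 1.966·(1 − 0.205429) = 1.966·0.794571 = 1.5621 E

Final: 1.5621 Erlangs


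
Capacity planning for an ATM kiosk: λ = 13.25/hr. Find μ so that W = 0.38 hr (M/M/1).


W = 1/(μ−λ) ⇒ μ − λ = 1/W = 1/0.38 = 2.6316
μ = λ + 1/W = 13.25 + 2.6316 = 15.8816 per hr

Final: 15.8816 /hr


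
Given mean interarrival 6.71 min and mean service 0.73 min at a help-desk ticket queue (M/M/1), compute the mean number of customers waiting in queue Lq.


λ = 60/6.71 = 8.9419 /hr
μ = 60/0.73 = 82.1918 /hr
ρ = λ/μ = 8.9419/82.1918 = 0.1088
Lq = ρ²/(1−ρ) = 0.01184/0.8912 = 0.01328

Final: 0.01328


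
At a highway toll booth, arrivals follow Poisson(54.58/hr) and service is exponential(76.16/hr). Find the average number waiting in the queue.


ρ = 54.58/76.16 = 0.7166
Lq = ρ²/(1−ρ) = 0.5136/0.2834 = 1.8125

Final: 1.8125


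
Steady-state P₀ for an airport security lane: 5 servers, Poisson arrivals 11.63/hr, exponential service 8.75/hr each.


a = λ/μ = 11.63/8.75 = 1.3291; ρ = a/c = 0.2658
Σ_{k=0}^{4} a^k/k! (terms k=0..4) = 1.00000 + 1.32914 + 0.88331 + 0.39135 + 0.13004 = 3.73384
Tail: a^5/(5!(1−ρ)) = 4.14819/(120·0.7342) = 0.04708
P₀ = 1/(3.73384 + 0.04708) = 1/3.78093 = 0.264485

Final: 0.264485


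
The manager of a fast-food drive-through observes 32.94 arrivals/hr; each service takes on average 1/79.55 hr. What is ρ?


ρ = λ/μ = 32.94/79.55 = 0.4141

Final: 0.4141


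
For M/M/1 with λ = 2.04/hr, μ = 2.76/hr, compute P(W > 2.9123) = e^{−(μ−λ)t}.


W ~ Exponential(μ−λ) for M/M/1.
μ − λ = 2.76 − 2.04 = 0.7200
P(W > t) = e^{−(μ−λ)t} = e^{−2.0969} = 0.122842

Final: 0.122842


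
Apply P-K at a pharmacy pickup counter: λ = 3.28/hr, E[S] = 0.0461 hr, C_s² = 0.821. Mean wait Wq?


ρ = λ·E[S] = 3.28·0.0461 = 0.1512
E[S²] = E[S]²(1+C_s²) = 0.0461²·(1+0.821) = 0.003870
Wq = λ·E[S²]/(2(1−ρ)) = 3.28·0.003870/(2·0.8488) = 0.007477 hr

Final: 0.007477 hr


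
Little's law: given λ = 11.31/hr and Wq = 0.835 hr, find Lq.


Lq = λWq = 11.31·0.835 = 9.4438

Final: 9.4438


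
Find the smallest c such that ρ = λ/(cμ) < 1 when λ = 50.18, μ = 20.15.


Stability requires cμ > λ ⇔ c > λ/μ.
λ/μ = 50.18/20.15 = 2.4903
Minimum integer c = ⌊2.4903⌋ + 1 = 3
Check: 3·20.15 = 60.45 > 50.18, while 2·20.15 = 40.30 ≤ 50.18

Final: 3 servers


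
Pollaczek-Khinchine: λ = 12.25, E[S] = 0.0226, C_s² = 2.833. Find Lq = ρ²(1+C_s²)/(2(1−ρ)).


ρ = λ·E[S] = 12.25·0.0226 = 0.2768
Lq = ρ²(1+C_s²)/(2(1−ρ)) = 0.07665·(1+2.833)/(2·0.7231)
= 0.07665·3.8330/1.4463 = 0.20313

Final: 0.20313


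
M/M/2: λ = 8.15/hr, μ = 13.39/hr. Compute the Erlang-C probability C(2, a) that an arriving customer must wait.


a = λ/μ = 0.6087; ρ = a/2 = 0.3043
P₀ = 0.533352 (from M/M/c formula)
C(c,a) = [a^c/(c!(1−ρ))]·P₀ = [0.37047/(2·0.6957)]·0.533352
= 0.26627·0.533352 = 0.142016

Final: 0.142016


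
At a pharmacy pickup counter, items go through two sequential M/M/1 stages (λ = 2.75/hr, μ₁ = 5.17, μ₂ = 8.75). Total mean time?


Each node sees arrival rate λ = 2.75/hr (tandem ⇒ throughput preserved).
W₁ = 1/(μ₁−λ) = 1/(5.17−2.75) = 0.41322 hr
W₂ = 1/(μ₂−λ) = 1/(8.75−2.75) = 0.16667 hr
W_total = W₁ + W₂ = 0.41322 + 0.16667 = 0.57989 hr

Final: 0.57989 hr


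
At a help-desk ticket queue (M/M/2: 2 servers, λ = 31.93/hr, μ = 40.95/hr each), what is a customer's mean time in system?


a = 0.7797; ρ = 0.3899; P₀ = 0.438988
Lq = P₀·a^c·ρ/(c!(1−ρ)²) = 0.13976
Wq = Lq/λ = 0.13976/31.93 = 0.004377 hr
W = Wq + 1/μ = 0.004377 + 0.02442 = 0.02880 hr

Final: 0.02880 hr


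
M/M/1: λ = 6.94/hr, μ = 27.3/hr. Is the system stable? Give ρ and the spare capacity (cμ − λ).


Total capacity cμ = 1·27.3 = 27.30/hr
ρ = λ/(cμ) = 6.94/27.30 = 0.2542
Stable ⇔ ρ < 1: YES
Spare capacity = cμ − λ = 27.30 − 6.94 = 20.36/hr

Final: ρ = 0.2542; stable; margin = 20.36/hr


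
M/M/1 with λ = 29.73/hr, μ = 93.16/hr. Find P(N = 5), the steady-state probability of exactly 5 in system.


ρ = 29.73/93.16 = 0.3191
P_n = (1−ρ)·ρ^n = (1 − 0.3191)·0.3191^5 = 0.6809·0.003310 = 0.002254

Final: 0.002254


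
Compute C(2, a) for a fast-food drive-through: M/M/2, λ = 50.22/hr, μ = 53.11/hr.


a = λ/μ = 0.9456; ρ = a/2 = 0.4728
P₀ = 0.357965 (from M/M/c formula)
C(c,a) = [a^c/(c!(1−ρ))]·P₀ = [0.89413/(2·0.5272)]·0.357965
= 0.84799·0.357965 = 0.303549

Final: 0.303549


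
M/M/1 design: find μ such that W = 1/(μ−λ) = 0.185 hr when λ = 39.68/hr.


W = 1/(μ−λ) ⇒ μ − λ = 1/W = 1/0.185 = 5.4054
μ = λ + 1/W = 39.68 + 5.4054 = 45.0854 per hr

Final: 45.0854 /hr


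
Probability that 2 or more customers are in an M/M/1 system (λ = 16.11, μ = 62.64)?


ρ = 16.11/62.64 = 0.2572
P(N ≥ n) = ρ^n = 0.2572^2 = 0.066144

Final: 0.066144


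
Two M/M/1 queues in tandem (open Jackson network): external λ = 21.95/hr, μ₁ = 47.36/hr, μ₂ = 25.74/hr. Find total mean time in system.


Each node sees arrival rate λ = 21.95/hr (tandem ⇒ throughput preserved).
W₁ = 1/(μ₁−λ) = 1/(47.36−21.95) = 0.03935 hr
W₂ = 1/(μ₂−λ) = 1/(25.74−21.95) = 0.26385 hr
W_total = W₁ + W₂ = 0.03935 + 0.26385 = 0.30321 hr

Final: 0.30321 hr


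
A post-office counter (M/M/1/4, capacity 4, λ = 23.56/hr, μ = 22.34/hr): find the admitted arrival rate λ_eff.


ρ = 1.0546; P_K = (1−ρ)ρ^4/(1−ρ^5) = 0.221813
λ_eff = λ(1 − P_K) = 23.56·(1 − 0.221813) = 23.56·0.778187 = 18.3341 /hr

Final: 18.3341 /hr


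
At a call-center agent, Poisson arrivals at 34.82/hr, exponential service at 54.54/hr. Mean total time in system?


W = 1/(μ−λ) = 1/(54.54 − 34.82) = 1/19.72 = 0.05071 hr

Final: 0.05071 hr


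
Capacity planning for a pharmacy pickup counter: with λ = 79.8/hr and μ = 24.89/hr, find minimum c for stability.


Stability requires cμ > λ ⇔ c > λ/μ.
λ/μ = 79.8/24.89 = 3.2061
Minimum integer c = ⌊3.2061⌋ + 1 = 4
Check: 4·24.89 = 99.56 > 79.8, while 3·24.89 = 74.67 ≤ 79.8

Final: 4 servers


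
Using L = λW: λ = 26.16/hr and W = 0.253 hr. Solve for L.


L = λW = 26.16·0.253 = 6.6185

Final: 6.6185


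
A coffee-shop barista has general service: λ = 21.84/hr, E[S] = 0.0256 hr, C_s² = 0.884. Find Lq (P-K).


ρ = λ·E[S] = 21.84·0.0256 = 0.5591
Lq = ρ²(1+C_s²)/(2(1−ρ)) = 0.3126·(1+0.884)/(2·0.4409)
= 0.3126·1.8840/0.8818 = 0.66788

Final: 0.66788


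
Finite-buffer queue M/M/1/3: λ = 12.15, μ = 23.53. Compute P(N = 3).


ρ = λ/μ = 12.15/23.53 = 0.5164
P_K = (1−ρ)ρ^K/(1−ρ^(K+1)) = (0.4836·0.137678)/(1 − 0.071091)
= 0.066586/0.928909 = 0.071682

Final: 0.071682


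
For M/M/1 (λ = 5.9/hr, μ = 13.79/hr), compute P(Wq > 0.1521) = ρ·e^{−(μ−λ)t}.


ρ = 5.9/13.79 = 0.4278
P(Wq > t) = ρ·e^{−(μ−λ)t} = 0.4278·e^{−1.2001}
= 0.4278·0.301173 = 0.128856

Final: 0.128856


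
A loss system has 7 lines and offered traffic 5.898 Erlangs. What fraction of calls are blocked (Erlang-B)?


B(c,a) = (a^c/c!) / Σ_{k=0}^{c} a^k/k!
a^7/7! = 49.260957
Σ terms (k=0..7): 1.00000 + 5.89800 + 17.39320 + 34.19504 + 50.42058 + 59.47612 + 58.46502 + 49.26096 = 276.108910
B = 49.260957/276.108910 = 0.178411

Final: 0.178411


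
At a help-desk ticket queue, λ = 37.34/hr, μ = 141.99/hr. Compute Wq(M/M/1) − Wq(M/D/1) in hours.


ρ = 37.34/141.99 = 0.2630
Wq(M/M/1) = ρ/(μ−λ) = 0.2630/104.65 = 0.002513 hr
Wq(M/D/1) = ρ/(2(μ−λ)) = 0.001256 hr
Savings = 0.002513 − 0.001256 = 0.001256 hr

Final: 0.001256 hr


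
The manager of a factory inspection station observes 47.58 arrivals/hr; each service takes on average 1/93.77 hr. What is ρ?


ρ = λ/μ = 47.58/93.77 = 0.5074

Final: 0.5074


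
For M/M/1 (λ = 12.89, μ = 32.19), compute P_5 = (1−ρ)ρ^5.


ρ = 12.89/32.19 = 0.4004
P_n = (1−ρ)·ρ^n = (1 − 0.4004)·0.4004^5 = 0.5996·0.010296 = 0.006173

Final: 0.006173


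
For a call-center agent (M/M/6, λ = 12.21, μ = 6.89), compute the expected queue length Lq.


a = λ/μ = 1.7721; ρ = a/6 = 0.2954
P₀ = 0.169850
Lq = P₀·a^c·ρ / (c!·(1−ρ)²) = 0.169850·30.97267·0.2954/(720·0.49652)
= 0.004346

Final: 0.004346


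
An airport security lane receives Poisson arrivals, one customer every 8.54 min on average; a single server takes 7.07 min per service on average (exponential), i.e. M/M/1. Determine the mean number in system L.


λ = 60/8.54 = 7.0258 /hr
μ = 60/7.07 = 8.4866 /hr
ρ = λ/μ = 7.0258/8.4866 = 0.8279
L = ρ/(1−ρ) = 0.8279/0.1721 = 4.8095

Final: 4.8095


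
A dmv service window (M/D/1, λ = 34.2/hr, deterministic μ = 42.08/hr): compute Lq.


ρ = 34.2/42.08 = 0.8127
M/D/1: Lq = ρ²/(2(1−ρ)) = 0.6605/(2·0.1873) = 1.76368

Final: 1.76368


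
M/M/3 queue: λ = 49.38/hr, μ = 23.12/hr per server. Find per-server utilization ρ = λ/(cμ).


ρ = λ/(cμ) = 49.38/(3·23.12) = 49.38/69.36 = 0.7119

Final: 0.7119


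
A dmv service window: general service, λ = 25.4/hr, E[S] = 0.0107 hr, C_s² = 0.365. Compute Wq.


ρ = λ·E[S] = 25.4·0.0107 = 0.2718
E[S²] = E[S]²(1+C_s²) = 0.0107²·(1+0.365) = 0.0001563
Wq = λ·E[S²]/(2(1−ρ)) = 25.4·0.0001563/(2·0.7282) = 0.002725 hr

Final: 0.002725 hr


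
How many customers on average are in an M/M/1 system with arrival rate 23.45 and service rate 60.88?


ρ = λ/μ = 23.45/60.88 = 0.3852
L = ρ/(1−ρ) = 0.3852/(1 − 0.3852) = 0.3852/0.6148 = 0.6265

Final: 0.6265


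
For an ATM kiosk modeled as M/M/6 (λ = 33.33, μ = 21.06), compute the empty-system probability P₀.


a = λ/μ = 33.33/21.06 = 1.5826; ρ = a/c = 0.2638
Σ_{k=0}^{5} a^k/k! (terms k=0..5) = 1.00000 + 1.58262 + 1.25234 + 0.66066 + 0.26139 + 0.08274 = 4.83976
Tail: a^6/(6!(1−ρ)) = 15.71309/(720·0.7362) = 0.02964
P₀ = 1/(4.83976 + 0.02964) = 1/4.86940 = 0.205364

Final: 0.205364


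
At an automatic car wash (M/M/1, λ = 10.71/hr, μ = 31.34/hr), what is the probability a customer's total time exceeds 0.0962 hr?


W ~ Exponential(μ−λ) for M/M/1.
μ − λ = 31.34 − 10.71 = 20.6300
P(W > t) = e^{−(μ−λ)t} = e^{−1.9846} = 0.137435

Final: 0.137435


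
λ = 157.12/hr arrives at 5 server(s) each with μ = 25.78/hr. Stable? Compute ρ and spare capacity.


Total capacity cμ = 5·25.78 = 128.90/hr
ρ = λ/(cμ) = 157.12/128.90 = 1.2189
Stable ⇔ ρ < 1: NO
Spare capacity = cμ − λ = 128.90 − 157.12 = -28.22/hr

Final: ρ = 1.2189; unstable; margin = -28.22/hr


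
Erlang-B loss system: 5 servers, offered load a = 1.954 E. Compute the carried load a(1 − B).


B(5,1.954) = 0.034149 (Erlang-B)
Carried load = a(1 − B) = 1.954·(1 − 0.034149) = 1.954·0.965851 = 1.8873 E

Final: 1.8873 Erlangs


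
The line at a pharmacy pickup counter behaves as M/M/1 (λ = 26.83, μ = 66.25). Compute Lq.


ρ = 26.83/66.25 = 0.4050
Lq = ρ²/(1−ρ) = 0.1640/0.5950 = 0.2756

Final: 0.2756


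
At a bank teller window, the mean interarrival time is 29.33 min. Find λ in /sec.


λ = 1/(interarrival time) in consistent units.
1 second = 0.0166667 min, so λ = 0.0166667/29.33 = 0.0005682 per second

Final: 0.0005682 /sec


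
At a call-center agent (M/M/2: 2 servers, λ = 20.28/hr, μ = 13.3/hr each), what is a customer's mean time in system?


a = 1.5248; ρ = 0.7624; P₀ = 0.134812
Lq = P₀·a^c·ρ/(c!(1−ρ)²) = 2.11664
Wq = Lq/λ = 2.11664/20.28 = 0.10437 hr
W = Wq + 1/μ = 0.10437 + 0.07519 = 0.17956 hr

Final: 0.17956 hr


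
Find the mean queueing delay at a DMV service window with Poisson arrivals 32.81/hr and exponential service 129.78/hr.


ρ = 32.81/129.78 = 0.2528
Wq = ρ/(μ−λ) = 0.2528/(129.78 − 32.81) = 0.2528/96.97 = 0.002607 hr

Final: 0.002607 hr


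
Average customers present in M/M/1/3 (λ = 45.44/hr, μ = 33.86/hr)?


ρ = 45.44/33.86 = 1.3420
L = ρ[1 − (K+1)ρ^K + Kρ^(K+1)] / [(1−ρ)(1−ρ^(K+1))]
Numerator: 1.3420·(1 − 4·2.416875 + 3·3.243437) = 1.426291
Denominator: (-0.3420)·(-2.243437) = 0.767248
L = 1.426291/0.767248 = 1.8590

Final: 1.8590


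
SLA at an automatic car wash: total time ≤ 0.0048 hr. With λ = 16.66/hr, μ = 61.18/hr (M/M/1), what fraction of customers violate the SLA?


W ~ Exponential(μ−λ) for M/M/1.
μ − λ = 61.18 − 16.66 = 44.5200
P(W > t) = e^{−(μ−λ)t} = e^{−0.2137} = 0.807594

Final: 0.807594


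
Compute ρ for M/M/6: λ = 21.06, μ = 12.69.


ρ = λ/(cμ) = 21.06/(6·12.69) = 21.06/76.14 = 0.2766

Final: 0.2766


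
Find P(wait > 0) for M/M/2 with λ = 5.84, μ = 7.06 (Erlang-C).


a = λ/μ = 0.8272; ρ = a/2 = 0.4136
P₀ = 0.414830 (from M/M/c formula)
C(c,a) = [a^c/(c!(1−ρ))]·P₀ = [0.68425/(2·0.5864)]·0.414830
= 0.58343·0.414830 = 0.242025

Final: 0.242025
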